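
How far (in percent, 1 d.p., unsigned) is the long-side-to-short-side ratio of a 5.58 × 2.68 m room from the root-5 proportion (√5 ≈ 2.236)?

6.9%

Ratio = 5.58 / 2.68 ≈ 2.0821.
Ideal root-5 ≈ 2.2361. |2.0821 − 2.2361| / 2.2361 ≈ 6.89% → 6.9%.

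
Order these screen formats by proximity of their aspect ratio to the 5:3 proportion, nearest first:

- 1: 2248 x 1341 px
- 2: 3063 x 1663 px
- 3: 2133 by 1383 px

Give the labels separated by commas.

1, 3, 2

1: 2248/1341 ≈ 1.676 → |1.676 − 1.667| = 0.009
2: 3063/1663 ≈ 1.842 → |1.842 − 1.667| = 0.175
3: 2133/1383 ≈ 1.542 → |1.542 − 1.667| = 0.125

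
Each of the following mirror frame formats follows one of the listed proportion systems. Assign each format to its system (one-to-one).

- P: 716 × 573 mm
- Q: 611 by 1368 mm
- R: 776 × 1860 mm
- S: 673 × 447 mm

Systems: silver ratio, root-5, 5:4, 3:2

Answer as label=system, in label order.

P=5:4, Q=root-5, R=silver ratio, S=3:2

Ratios: P ≈ 1.250; Q ≈ 2.239; R ≈ 2.397; S ≈ 1.506.
Targets: silver ratio ≈ 2.414; root-5 ≈ 2.236; 5:4 ≈ 1.250; 3:2 ≈ 1.500.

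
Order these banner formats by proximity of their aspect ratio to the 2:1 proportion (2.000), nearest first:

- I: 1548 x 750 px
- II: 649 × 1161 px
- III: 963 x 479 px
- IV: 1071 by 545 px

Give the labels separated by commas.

III, IV, I, II

I: 1548/750 ≈ 2.064 → |2.064 − 2.000| = 0.064
II: 1161/649 ≈ 1.789 → |1.789 − 2.000| = 0.211
III: 963/479 ≈ 2.010 → |2.010 − 2.000| = 0.010
IV: 1071/545 ≈ 1.965 → |1.965 − 2.000| = 0.035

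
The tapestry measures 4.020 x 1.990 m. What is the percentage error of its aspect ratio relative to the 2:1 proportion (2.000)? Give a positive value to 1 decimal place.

1.0%

Ratio = 4.020 / 1.990 ≈ 2.0201.
Ideal 2:1 = 2.0000. |2.0201 − 2.0000| / 2.0000 ≈ 1.00% → 1.0%.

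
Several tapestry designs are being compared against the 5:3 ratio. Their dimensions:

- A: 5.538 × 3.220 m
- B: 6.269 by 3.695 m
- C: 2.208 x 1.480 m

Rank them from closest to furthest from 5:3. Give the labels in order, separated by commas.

A: 5.538/3.220 ≈ 1.720 → |1.720 − 1.667| = 0.053
B: 6.269/3.695 ≈ 1.697 → |1.697 − 1.667| = 0.030
C: 2.208/1.480 ≈ 1.492 → |1.492 − 1.667| = 0.175

B, A, C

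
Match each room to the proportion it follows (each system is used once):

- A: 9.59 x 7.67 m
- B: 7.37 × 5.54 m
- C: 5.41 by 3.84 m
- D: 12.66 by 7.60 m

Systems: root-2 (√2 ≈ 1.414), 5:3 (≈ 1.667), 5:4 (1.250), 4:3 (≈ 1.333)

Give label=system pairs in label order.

A=5:4, B=4:3, C=root-2, D=5:3

Ratios: A ≈ 1.250; B ≈ 1.330; C ≈ 1.409; D ≈ 1.666.
Targets: root-2 ≈ 1.414; 5:3 ≈ 1.667; 5:4 ≈ 1.250; 4:3 ≈ 1.333.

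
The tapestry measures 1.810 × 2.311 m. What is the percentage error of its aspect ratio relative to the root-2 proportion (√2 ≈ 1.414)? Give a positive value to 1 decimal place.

9.7%

Ratio = 2.311 / 1.810 ≈ 1.2768.
Ideal root-2 ≈ 1.4142. |1.2768 − 1.4142| / 1.4142 ≈ 9.72% → 9.7%.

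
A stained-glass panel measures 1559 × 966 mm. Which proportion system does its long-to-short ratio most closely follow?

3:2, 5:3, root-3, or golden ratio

1559/966 ≈ 1.614. Nearest candidates are golden ratio (1.618, off by 0.004) and 5:3 (1.667, off by 0.053).

golden ratio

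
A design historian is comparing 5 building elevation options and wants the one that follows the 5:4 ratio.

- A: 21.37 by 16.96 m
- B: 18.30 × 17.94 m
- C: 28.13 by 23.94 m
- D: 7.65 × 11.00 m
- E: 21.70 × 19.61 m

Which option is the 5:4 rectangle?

A

Target 5:4 ≈ 1.250.
A: 1.260 (Δ0.010)  B: 1.020 (Δ0.230)  C: 1.175 (Δ0.075)  D: 1.438 (Δ0.188)  E: 1.107 (Δ0.143)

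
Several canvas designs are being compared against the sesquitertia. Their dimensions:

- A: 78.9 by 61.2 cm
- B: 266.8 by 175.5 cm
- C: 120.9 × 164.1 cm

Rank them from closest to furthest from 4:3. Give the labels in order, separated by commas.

C, A, B

Ratios: A = 78.9 / 61.2 ≈ 1.289; B = 266.8 / 175.5 ≈ 1.520; C = 164.1 / 120.9 ≈ 1.357.
|Δ from 1.333|: A 0.044; B 0.187; C 0.024.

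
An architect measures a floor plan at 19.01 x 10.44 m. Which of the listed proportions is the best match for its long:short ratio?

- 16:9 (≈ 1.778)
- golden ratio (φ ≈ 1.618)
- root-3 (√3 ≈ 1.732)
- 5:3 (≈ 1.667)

Ratio = 19.01 / 10.44 ≈ 1.821.
Distances: 16:9 1.778 (Δ 0.043); golden ratio 1.618 (Δ 0.203); root-3 1.732 (Δ 0.089); 5:3 1.667 (Δ 0.154).

16:9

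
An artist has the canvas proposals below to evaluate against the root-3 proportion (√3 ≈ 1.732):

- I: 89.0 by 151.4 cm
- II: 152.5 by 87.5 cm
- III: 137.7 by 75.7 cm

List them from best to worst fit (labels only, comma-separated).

Ratios: I = 151.4 / 89.0 ≈ 1.701; II = 152.5 / 87.5 ≈ 1.743; III = 137.7 / 75.7 ≈ 1.819.
|Δ from 1.732|: I 0.031; II 0.011; III 0.087.

II, I, III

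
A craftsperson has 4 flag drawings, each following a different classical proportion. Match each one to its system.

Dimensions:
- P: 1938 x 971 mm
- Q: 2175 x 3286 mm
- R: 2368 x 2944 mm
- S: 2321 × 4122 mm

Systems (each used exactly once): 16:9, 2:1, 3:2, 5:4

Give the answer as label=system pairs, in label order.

Ratios: P ≈ 1.996; Q ≈ 1.511; R ≈ 1.243; S ≈ 1.776.
Targets: 16:9 ≈ 1.778; 2:1 ≈ 2.000; 3:2 ≈ 1.500; 5:4 ≈ 1.250.

P=2:1, Q=3:2, R=5:4, S=16:9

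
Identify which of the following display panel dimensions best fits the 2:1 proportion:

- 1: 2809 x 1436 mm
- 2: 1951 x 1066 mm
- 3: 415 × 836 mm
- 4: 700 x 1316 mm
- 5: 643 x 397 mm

Ratios (long/short): 1 ≈ 1.956; 2 ≈ 1.830; 3 ≈ 2.014; 4 ≈ 1.880; 5 ≈ 1.620.
2:1 ≈ 2.000; option 3 is nearest (Δ 0.014).

3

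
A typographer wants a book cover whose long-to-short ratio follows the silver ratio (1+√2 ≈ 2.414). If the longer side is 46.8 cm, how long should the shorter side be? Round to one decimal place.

silver ratio ≈ 2.41421.
Shorter side = 46.8 ÷ 2.41421 ≈ 19.385 → 19.4 cm.

19.4 cm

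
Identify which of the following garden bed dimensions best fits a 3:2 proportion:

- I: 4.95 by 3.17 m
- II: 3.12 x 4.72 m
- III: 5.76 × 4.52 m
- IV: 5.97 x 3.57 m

Ratios (long/short): I ≈ 1.562; II ≈ 1.513; III ≈ 1.274; IV ≈ 1.672.
3:2 ≈ 1.500; option II is nearest (Δ 0.013).

II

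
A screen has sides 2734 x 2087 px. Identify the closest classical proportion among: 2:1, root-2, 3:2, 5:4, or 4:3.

2734/2087 ≈ 1.310. Nearest candidates are 4:3 (1.333, off by 0.023) and 5:4 (1.250, off by 0.060).

4:3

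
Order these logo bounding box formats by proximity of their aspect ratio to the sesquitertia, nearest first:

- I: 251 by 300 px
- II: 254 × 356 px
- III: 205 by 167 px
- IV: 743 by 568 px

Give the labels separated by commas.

I: 300/251 ≈ 1.195 → |1.195 − 1.333| = 0.138
II: 356/254 ≈ 1.402 → |1.402 − 1.333| = 0.069
III: 205/167 ≈ 1.228 → |1.228 − 1.333| = 0.105
IV: 743/568 ≈ 1.308 → |1.308 − 1.333| = 0.025

IV, II, III, I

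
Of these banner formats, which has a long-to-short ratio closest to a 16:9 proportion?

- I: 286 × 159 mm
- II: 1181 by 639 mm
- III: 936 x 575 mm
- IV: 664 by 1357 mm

I

Ratios (long/short): I ≈ 1.799; II ≈ 1.848; III ≈ 1.628; IV ≈ 2.044.
16:9 ≈ 1.778; option I is nearest (Δ 0.021).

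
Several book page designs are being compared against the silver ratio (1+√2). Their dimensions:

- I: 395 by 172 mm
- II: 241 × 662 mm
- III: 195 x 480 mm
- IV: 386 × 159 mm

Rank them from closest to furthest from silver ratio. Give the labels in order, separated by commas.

IV, III, I, II

Ratios: I = 395 / 172 ≈ 2.297; II = 662 / 241 ≈ 2.747; III = 480 / 195 ≈ 2.462; IV = 386 / 159 ≈ 2.428.
|Δ from 2.414|: I 0.117; II 0.333; III 0.048; IV 0.014.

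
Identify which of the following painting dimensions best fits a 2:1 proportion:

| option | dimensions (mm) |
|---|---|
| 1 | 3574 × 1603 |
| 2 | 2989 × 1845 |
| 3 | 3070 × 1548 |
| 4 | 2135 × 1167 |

Target 2:1 ≈ 2.000.
1: 2.230 (Δ0.230)  2: 1.620 (Δ0.380)  3: 1.983 (Δ0.017)  4: 1.829 (Δ0.171)

3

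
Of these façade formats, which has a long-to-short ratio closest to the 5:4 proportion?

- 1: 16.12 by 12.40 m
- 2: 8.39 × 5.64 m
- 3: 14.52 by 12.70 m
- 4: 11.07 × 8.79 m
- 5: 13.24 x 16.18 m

4

Ratios (long/short): 1 ≈ 1.300; 2 ≈ 1.488; 3 ≈ 1.143; 4 ≈ 1.259; 5 ≈ 1.222.
5:4 ≈ 1.250; option 4 is nearest (Δ 0.009).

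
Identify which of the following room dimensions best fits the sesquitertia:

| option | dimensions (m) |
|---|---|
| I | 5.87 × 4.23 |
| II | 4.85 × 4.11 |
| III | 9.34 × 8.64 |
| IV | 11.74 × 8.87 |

Target 4:3 ≈ 1.333.
I: 1.388 (Δ0.055)  II: 1.180 (Δ0.153)  III: 1.081 (Δ0.252)  IV: 1.324 (Δ0.009)

IV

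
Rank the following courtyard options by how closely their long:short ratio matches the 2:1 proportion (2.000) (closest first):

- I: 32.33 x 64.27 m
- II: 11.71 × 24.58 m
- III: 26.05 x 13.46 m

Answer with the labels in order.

I, III, II

I: 64.27/32.33 ≈ 1.988 → |1.988 − 2.000| = 0.012
II: 24.58/11.71 ≈ 2.099 → |2.099 − 2.000| = 0.099
III: 26.05/13.46 ≈ 1.935 → |1.935 − 2.000| = 0.065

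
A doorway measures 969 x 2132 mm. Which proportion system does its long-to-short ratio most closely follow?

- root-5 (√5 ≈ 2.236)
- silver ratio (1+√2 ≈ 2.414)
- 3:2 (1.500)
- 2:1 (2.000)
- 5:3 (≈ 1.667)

root-5

2132/969 ≈ 2.200. Nearest candidates are root-5 (2.236, off by 0.036) and 2:1 (2.000, off by 0.200).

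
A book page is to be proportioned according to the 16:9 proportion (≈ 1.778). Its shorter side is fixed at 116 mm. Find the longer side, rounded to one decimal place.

16:9 ≈ 1.77778.
Longer side = 116 × 1.77778 ≈ 206.222 → 206.2 mm.

206.2 mm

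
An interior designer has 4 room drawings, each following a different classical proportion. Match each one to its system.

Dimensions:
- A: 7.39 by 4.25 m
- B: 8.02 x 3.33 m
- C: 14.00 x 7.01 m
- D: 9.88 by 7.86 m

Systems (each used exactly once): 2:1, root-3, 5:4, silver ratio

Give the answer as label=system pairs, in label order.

A=root-3, B=silver ratio, C=2:1, D=5:4

Ratios: A ≈ 1.739; B ≈ 2.408; C ≈ 1.997; D ≈ 1.257.
Targets: 2:1 ≈ 2.000; root-3 ≈ 1.732; 5:4 ≈ 1.250; silver ratio ≈ 2.414.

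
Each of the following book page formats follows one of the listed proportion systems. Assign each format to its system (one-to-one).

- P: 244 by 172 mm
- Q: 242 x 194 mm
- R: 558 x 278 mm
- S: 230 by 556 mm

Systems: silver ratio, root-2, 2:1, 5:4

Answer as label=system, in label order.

P=root-2, Q=5:4, R=2:1, S=silver ratio

P = 244/172 ≈ 1.419 → root-2 (1.414)
Q = 242/194 ≈ 1.247 → 5:4 (1.250)
R = 558/278 ≈ 2.007 → 2:1 (2.000)
S = 556/230 ≈ 2.417 → silver ratio (2.414)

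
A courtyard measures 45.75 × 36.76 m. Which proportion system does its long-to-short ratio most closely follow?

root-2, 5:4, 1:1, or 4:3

45.75/36.76 ≈ 1.245. Nearest candidates are 5:4 (1.250, off by 0.005) and 4:3 (1.333, off by 0.088).

5:4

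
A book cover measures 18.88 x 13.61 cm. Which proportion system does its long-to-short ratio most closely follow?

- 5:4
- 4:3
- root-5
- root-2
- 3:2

18.88/13.61 ≈ 1.387. Nearest candidates are root-2 (1.414, off by 0.027) and 4:3 (1.333, off by 0.054).

root-2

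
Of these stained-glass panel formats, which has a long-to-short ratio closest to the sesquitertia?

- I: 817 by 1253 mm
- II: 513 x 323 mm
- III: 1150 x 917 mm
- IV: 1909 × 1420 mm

Target 4:3 ≈ 1.333.
I: 1.534 (Δ0.201)  II: 1.588 (Δ0.255)  III: 1.254 (Δ0.079)  IV: 1.344 (Δ0.011)

IV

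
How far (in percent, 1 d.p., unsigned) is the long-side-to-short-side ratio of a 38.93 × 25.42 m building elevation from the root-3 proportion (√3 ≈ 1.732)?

11.6%

Ratio = 38.93 / 25.42 ≈ 1.5315.
Ideal root-3 ≈ 1.7321. |1.5315 − 1.7321| / 1.7321 ≈ 11.58% → 11.6%.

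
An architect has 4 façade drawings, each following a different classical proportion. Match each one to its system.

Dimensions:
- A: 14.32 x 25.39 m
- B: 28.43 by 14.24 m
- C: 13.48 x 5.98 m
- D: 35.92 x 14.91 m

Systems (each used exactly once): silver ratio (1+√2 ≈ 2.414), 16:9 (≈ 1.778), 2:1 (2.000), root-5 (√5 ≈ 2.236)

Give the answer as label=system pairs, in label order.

A=16:9, B=2:1, C=root-5, D=silver ratio

Ratios: A ≈ 1.773; B ≈ 1.996; C ≈ 2.254; D ≈ 2.409.
Targets: silver ratio ≈ 2.414; 16:9 ≈ 1.778; 2:1 ≈ 2.000; root-5 ≈ 2.236.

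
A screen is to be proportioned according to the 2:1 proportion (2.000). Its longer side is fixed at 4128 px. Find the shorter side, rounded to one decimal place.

2:1 = 2.00000.
Shorter side = 4128 ÷ 2.00000 ≈ 2064.000 → 2064.0 px.

2064.0 px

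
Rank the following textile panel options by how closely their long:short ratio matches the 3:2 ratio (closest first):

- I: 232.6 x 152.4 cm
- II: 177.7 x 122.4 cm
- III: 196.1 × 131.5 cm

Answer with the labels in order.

III, I, II

Ratios: I = 232.6 / 152.4 ≈ 1.526; II = 177.7 / 122.4 ≈ 1.452; III = 196.1 / 131.5 ≈ 1.491.
|Δ from 1.500|: I 0.026; II 0.048; III 0.009.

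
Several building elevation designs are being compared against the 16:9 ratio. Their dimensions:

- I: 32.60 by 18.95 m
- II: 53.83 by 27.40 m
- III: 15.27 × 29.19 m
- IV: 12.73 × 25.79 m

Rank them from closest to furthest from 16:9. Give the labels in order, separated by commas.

I, III, II, IV

I: 32.60/18.95 ≈ 1.720 → |1.720 − 1.778| = 0.058
II: 53.83/27.40 ≈ 1.965 → |1.965 − 1.778| = 0.187
III: 29.19/15.27 ≈ 1.912 → |1.912 − 1.778| = 0.134
IV: 25.79/12.73 ≈ 2.026 → |2.026 − 1.778| = 0.248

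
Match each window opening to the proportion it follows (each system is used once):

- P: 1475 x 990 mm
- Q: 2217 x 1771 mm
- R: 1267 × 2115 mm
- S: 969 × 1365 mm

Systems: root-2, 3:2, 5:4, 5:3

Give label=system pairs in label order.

P=3:2, Q=5:4, R=5:3, S=root-2

P = 1475/990 ≈ 1.490 → 3:2 (1.500)
Q = 2217/1771 ≈ 1.252 → 5:4 (1.250)
R = 2115/1267 ≈ 1.669 → 5:3 (1.667)
S = 1365/969 ≈ 1.409 → root-2 (1.414)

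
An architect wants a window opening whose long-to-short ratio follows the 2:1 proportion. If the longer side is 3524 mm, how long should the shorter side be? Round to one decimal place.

1762.0 mm

2:1 = 2.00000.
Shorter side = 3524 ÷ 2.00000 ≈ 1762.000 → 1762.0 mm.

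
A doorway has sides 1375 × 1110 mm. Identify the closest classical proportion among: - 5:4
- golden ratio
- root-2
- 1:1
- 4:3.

1375/1110 ≈ 1.239. Nearest candidates are 5:4 (1.250, off by 0.011) and 4:3 (1.333, off by 0.094).

5:4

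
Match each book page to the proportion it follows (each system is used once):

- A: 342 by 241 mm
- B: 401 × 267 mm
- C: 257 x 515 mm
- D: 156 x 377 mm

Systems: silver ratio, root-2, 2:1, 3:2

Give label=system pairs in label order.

A=root-2, B=3:2, C=2:1, D=silver ratio

A = 342/241 ≈ 1.419 → root-2 (1.414)
B = 401/267 ≈ 1.502 → 3:2 (1.500)
C = 515/257 ≈ 2.004 → 2:1 (2.000)
D = 377/156 ≈ 2.417 → silver ratio (2.414)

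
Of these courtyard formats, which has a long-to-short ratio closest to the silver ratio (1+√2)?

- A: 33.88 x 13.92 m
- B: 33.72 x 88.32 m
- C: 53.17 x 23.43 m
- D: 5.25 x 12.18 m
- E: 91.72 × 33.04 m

A

Ratios (long/short): A ≈ 2.434; B ≈ 2.619; C ≈ 2.269; D ≈ 2.320; E ≈ 2.776.
silver ratio ≈ 2.414; option A is nearest (Δ 0.020).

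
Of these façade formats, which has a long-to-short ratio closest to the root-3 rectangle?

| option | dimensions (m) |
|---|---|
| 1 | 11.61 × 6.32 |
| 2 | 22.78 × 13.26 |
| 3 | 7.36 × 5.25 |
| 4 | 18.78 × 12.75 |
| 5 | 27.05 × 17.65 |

Target root-3 ≈ 1.732.
1: 1.837 (Δ0.105)  2: 1.718 (Δ0.014)  3: 1.402 (Δ0.330)  4: 1.473 (Δ0.259)  5: 1.533 (Δ0.199)

2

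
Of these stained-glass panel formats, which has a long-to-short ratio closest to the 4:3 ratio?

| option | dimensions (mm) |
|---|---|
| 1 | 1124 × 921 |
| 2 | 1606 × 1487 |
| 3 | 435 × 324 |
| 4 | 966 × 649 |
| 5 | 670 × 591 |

Target 4:3 ≈ 1.333.
1: 1.220 (Δ0.113)  2: 1.080 (Δ0.253)  3: 1.343 (Δ0.010)  4: 1.488 (Δ0.155)  5: 1.134 (Δ0.199)

3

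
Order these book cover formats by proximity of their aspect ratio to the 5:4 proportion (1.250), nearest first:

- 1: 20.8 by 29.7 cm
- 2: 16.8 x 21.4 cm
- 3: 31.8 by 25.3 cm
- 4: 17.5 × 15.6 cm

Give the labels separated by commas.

1: 29.7/20.8 ≈ 1.428 → |1.428 − 1.250| = 0.178
2: 21.4/16.8 ≈ 1.274 → |1.274 − 1.250| = 0.024
3: 31.8/25.3 ≈ 1.257 → |1.257 − 1.250| = 0.007
4: 17.5/15.6 ≈ 1.122 → |1.122 − 1.250| = 0.128

3, 2, 4, 1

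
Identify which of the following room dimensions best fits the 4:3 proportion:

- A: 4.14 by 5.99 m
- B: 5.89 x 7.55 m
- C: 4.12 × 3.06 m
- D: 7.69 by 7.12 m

C

Target 4:3 ≈ 1.333.
A: 1.447 (Δ0.114)  B: 1.282 (Δ0.051)  C: 1.346 (Δ0.013)  D: 1.080 (Δ0.253)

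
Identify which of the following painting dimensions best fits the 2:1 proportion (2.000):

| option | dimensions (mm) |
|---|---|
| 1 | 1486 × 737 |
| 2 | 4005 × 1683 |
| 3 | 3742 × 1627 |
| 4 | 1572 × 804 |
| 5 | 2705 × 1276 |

1

Target 2:1 ≈ 2.000.
1: 2.016 (Δ0.016)  2: 2.380 (Δ0.380)  3: 2.300 (Δ0.300)  4: 1.955 (Δ0.045)  5: 2.120 (Δ0.120)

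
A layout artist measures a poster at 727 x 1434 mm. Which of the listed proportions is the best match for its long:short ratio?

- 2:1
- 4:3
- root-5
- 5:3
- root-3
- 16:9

1434/727 ≈ 1.972. Nearest candidates are 2:1 (2.000, off by 0.028) and 16:9 (1.778, off by 0.194).

2:1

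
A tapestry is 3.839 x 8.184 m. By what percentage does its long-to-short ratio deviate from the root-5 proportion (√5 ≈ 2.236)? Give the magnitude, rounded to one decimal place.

Ratio = 8.184 / 3.839 ≈ 2.1318.
Ideal root-5 ≈ 2.2361. |2.1318 − 2.2361| / 2.2361 ≈ 4.66% → 4.7%.

4.7%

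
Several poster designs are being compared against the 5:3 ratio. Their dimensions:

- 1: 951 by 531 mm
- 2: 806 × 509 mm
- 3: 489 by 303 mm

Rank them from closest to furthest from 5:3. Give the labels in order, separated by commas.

Ratios: 1 = 951 / 531 ≈ 1.791; 2 = 806 / 509 ≈ 1.583; 3 = 489 / 303 ≈ 1.614.
|Δ from 1.667|: 1 0.124; 2 0.084; 3 0.053.

3, 2, 1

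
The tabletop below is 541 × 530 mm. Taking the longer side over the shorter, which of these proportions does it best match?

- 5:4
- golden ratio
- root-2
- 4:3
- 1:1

541/530 ≈ 1.021. Nearest candidates are 1:1 (1.000, off by 0.021) and 5:4 (1.250, off by 0.229).

1:1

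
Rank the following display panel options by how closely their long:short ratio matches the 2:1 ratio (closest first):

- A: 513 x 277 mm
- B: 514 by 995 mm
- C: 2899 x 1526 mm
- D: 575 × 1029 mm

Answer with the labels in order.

B, C, A, D

Ratios: A = 513 / 277 ≈ 1.852; B = 995 / 514 ≈ 1.936; C = 2899 / 1526 ≈ 1.900; D = 1029 / 575 ≈ 1.790.
|Δ from 2.000|: A 0.148; B 0.064; C 0.100; D 0.210.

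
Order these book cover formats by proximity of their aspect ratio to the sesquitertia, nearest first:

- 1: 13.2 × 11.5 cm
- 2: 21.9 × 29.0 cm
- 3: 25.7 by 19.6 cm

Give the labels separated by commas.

2, 3, 1

Ratios: 1 = 13.2 / 11.5 ≈ 1.148; 2 = 29.0 / 21.9 ≈ 1.324; 3 = 25.7 / 19.6 ≈ 1.311.
|Δ from 1.333|: 1 0.185; 2 0.009; 3 0.022.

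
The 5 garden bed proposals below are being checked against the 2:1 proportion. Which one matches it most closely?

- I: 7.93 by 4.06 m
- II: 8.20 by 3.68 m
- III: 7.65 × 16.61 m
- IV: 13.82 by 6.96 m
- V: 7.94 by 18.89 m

Ratios (long/short): I ≈ 1.953; II ≈ 2.228; III ≈ 2.171; IV ≈ 1.986; V ≈ 2.379.
2:1 ≈ 2.000; option IV is nearest (Δ 0.014).

IV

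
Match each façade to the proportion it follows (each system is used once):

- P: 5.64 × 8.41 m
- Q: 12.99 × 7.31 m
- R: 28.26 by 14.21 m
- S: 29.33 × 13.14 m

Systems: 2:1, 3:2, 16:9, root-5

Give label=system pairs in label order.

P = 8.41/5.64 ≈ 1.491 → 3:2 (1.500)
Q = 12.99/7.31 ≈ 1.777 → 16:9 (1.778)
R = 28.26/14.21 ≈ 1.989 → 2:1 (2.000)
S = 29.33/13.14 ≈ 2.232 → root-5 (2.236)

P=3:2, Q=16:9, R=2:1, S=root-5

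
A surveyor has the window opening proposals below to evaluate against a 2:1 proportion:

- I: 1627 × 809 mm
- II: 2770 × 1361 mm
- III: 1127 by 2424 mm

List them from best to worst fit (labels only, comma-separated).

I, II, III

I: 1627/809 ≈ 2.011 → |2.011 − 2.000| = 0.011
II: 2770/1361 ≈ 2.035 → |2.035 − 2.000| = 0.035
III: 2424/1127 ≈ 2.151 → |2.151 − 2.000| = 0.151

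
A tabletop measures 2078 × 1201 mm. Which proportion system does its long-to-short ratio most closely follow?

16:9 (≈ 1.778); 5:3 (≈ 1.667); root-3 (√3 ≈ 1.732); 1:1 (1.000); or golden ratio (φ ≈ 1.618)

Ratio = 2078 / 1201 ≈ 1.730.
Distances: 16:9 1.778 (Δ 0.048); 5:3 1.667 (Δ 0.063); root-3 1.732 (Δ 0.002); 1:1 1.000 (Δ 0.730); golden ratio 1.618 (Δ 0.112).

root-3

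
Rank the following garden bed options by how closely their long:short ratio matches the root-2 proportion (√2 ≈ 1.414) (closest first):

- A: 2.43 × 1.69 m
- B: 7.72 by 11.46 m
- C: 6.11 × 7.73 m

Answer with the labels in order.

A, B, C

Ratios: A = 2.43 / 1.69 ≈ 1.438; B = 11.46 / 7.72 ≈ 1.484; C = 7.73 / 6.11 ≈ 1.265.
|Δ from 1.414|: A 0.024; B 0.070; C 0.149.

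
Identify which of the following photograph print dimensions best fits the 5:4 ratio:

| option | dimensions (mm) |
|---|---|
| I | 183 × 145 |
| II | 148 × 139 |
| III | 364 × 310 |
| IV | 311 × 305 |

Target 5:4 ≈ 1.250.
I: 1.262 (Δ0.012)  II: 1.065 (Δ0.185)  III: 1.174 (Δ0.076)  IV: 1.020 (Δ0.230)

I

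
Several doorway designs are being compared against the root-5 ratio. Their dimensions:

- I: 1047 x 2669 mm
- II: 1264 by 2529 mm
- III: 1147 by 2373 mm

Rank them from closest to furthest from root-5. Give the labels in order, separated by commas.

Ratios: I = 2669 / 1047 ≈ 2.549; II = 2529 / 1264 ≈ 2.001; III = 2373 / 1147 ≈ 2.069.
|Δ from 2.236|: I 0.313; II 0.235; III 0.167.

III, II, I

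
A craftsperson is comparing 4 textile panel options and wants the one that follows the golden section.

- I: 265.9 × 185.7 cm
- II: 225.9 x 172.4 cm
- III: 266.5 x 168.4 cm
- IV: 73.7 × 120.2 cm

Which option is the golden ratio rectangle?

IV

Ratios (long/short): I ≈ 1.432; II ≈ 1.310; III ≈ 1.583; IV ≈ 1.631.
golden ratio ≈ 1.618; option IV is nearest (Δ 0.013).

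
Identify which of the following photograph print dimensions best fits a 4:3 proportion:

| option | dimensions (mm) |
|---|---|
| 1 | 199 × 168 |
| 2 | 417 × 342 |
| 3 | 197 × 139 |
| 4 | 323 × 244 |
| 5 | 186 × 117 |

4

Ratios (long/short): 1 ≈ 1.185; 2 ≈ 1.219; 3 ≈ 1.417; 4 ≈ 1.324; 5 ≈ 1.590.
4:3 ≈ 1.333; option 4 is nearest (Δ 0.009).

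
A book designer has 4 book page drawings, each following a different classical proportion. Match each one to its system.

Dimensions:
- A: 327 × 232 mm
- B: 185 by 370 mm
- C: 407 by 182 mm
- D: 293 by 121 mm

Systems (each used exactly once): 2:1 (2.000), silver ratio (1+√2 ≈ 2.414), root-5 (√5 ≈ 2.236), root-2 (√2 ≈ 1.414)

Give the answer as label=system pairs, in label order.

A=root-2, B=2:1, C=root-5, D=silver ratio

Ratios: A ≈ 1.409; B ≈ 2.000; C ≈ 2.236; D ≈ 2.421.
Targets: 2:1 ≈ 2.000; silver ratio ≈ 2.414; root-5 ≈ 2.236; root-2 ≈ 1.414.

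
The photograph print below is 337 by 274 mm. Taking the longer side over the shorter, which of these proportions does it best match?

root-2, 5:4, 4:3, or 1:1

Ratio = 337 / 274 ≈ 1.230.
Distances: root-2 1.414 (Δ 0.184); 5:4 1.250 (Δ 0.020); 4:3 1.333 (Δ 0.103); 1:1 1.000 (Δ 0.230).

5:4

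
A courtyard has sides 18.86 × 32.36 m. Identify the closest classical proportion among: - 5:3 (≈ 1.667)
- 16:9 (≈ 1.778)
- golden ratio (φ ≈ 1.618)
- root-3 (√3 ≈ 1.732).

root-3

32.36/18.86 ≈ 1.716. Nearest candidates are root-3 (1.732, off by 0.016) and 5:3 (1.667, off by 0.049).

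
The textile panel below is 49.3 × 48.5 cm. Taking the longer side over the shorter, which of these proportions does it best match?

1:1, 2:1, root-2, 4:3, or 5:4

1:1

Ratio = 49.3 / 48.5 ≈ 1.016.
Distances: 1:1 1.000 (Δ 0.016); 2:1 2.000 (Δ 0.984); root-2 1.414 (Δ 0.398); 4:3 1.333 (Δ 0.317); 5:4 1.250 (Δ 0.234).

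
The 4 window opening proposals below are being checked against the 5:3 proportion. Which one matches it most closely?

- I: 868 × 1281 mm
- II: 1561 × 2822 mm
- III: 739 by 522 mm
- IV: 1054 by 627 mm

Ratios (long/short): I ≈ 1.476; II ≈ 1.808; III ≈ 1.416; IV ≈ 1.681.
5:3 ≈ 1.667; option IV is nearest (Δ 0.014).

IV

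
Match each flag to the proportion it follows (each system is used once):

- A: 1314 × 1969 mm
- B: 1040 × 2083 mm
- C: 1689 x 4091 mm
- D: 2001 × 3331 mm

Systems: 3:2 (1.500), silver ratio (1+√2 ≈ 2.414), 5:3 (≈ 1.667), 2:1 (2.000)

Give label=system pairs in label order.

A=3:2, B=2:1, C=silver ratio, D=5:3

Ratios: A ≈ 1.498; B ≈ 2.003; C ≈ 2.422; D ≈ 1.665.
Targets: 3:2 ≈ 1.500; silver ratio ≈ 2.414; 5:3 ≈ 1.667; 2:1 ≈ 2.000.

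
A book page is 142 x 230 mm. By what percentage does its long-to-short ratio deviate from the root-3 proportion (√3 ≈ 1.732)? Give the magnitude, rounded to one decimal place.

6.5%

Ratio = 230 / 142 ≈ 1.6197.
Ideal root-3 ≈ 1.7321. |1.6197 − 1.7321| / 1.7321 ≈ 6.49% → 6.5%.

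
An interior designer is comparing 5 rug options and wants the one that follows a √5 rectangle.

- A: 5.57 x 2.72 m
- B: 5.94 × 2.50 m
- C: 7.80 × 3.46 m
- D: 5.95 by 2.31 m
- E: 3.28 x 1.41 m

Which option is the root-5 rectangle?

C

Target root-5 ≈ 2.236.
A: 2.048 (Δ0.188)  B: 2.376 (Δ0.140)  C: 2.254 (Δ0.018)  D: 2.576 (Δ0.340)  E: 2.326 (Δ0.090)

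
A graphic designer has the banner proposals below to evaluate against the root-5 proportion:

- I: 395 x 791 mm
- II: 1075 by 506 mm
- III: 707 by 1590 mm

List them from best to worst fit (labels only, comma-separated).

III, II, I

Ratios: I = 791 / 395 ≈ 2.003; II = 1075 / 506 ≈ 2.125; III = 1590 / 707 ≈ 2.249.
|Δ from 2.236|: I 0.233; II 0.111; III 0.013.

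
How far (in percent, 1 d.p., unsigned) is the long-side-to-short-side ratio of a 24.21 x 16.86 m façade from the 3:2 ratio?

4.3%

Ratio = 24.21 / 16.86 ≈ 1.4359.
Ideal 3:2 = 1.5000. |1.4359 − 1.5000| / 1.5000 ≈ 4.27% → 4.3%.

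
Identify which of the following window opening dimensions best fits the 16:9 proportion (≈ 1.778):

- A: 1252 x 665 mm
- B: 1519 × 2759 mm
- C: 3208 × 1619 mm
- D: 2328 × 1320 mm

D

Ratios (long/short): A ≈ 1.883; B ≈ 1.816; C ≈ 1.981; D ≈ 1.764.
16:9 ≈ 1.778; option D is nearest (Δ 0.014).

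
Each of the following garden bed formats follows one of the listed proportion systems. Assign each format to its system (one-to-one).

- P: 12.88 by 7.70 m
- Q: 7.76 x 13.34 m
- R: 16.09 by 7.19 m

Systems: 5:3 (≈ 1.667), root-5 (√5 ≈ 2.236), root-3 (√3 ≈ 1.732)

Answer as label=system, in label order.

P = 12.88/7.70 ≈ 1.673 → 5:3 (1.667)
Q = 13.34/7.76 ≈ 1.719 → root-3 (1.732)
R = 16.09/7.19 ≈ 2.238 → root-5 (2.236)

P=5:3, Q=root-3, R=root-5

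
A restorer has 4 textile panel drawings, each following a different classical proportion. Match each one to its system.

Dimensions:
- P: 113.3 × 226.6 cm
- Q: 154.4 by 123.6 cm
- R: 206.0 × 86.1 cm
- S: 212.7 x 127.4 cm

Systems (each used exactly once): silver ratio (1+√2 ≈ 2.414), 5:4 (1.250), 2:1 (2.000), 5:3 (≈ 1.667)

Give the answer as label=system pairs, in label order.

P = 226.6/113.3 ≈ 2.000 → 2:1 (2.000)
Q = 154.4/123.6 ≈ 1.249 → 5:4 (1.250)
R = 206.0/86.1 ≈ 2.393 → silver ratio (2.414)
S = 212.7/127.4 ≈ 1.670 → 5:3 (1.667)

P=2:1, Q=5:4, R=silver ratio, S=5:3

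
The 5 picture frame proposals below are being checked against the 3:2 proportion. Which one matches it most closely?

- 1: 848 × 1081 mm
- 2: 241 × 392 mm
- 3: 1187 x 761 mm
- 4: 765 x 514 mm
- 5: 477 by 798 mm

Target 3:2 ≈ 1.500.
1: 1.275 (Δ0.225)  2: 1.627 (Δ0.127)  3: 1.560 (Δ0.060)  4: 1.488 (Δ0.012)  5: 1.673 (Δ0.173)

4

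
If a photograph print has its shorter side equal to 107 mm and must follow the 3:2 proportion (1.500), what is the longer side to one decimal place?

3:2 = 1.50000.
Longer side = 107 × 1.50000 ≈ 160.500 → 160.5 mm.

160.5 mm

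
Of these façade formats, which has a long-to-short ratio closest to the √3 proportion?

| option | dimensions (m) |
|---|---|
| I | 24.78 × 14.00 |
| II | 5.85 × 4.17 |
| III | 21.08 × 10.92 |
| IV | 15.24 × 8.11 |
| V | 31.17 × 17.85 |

Target root-3 ≈ 1.732.
I: 1.770 (Δ0.038)  II: 1.403 (Δ0.329)  III: 1.930 (Δ0.198)  IV: 1.879 (Δ0.147)  V: 1.746 (Δ0.014)

V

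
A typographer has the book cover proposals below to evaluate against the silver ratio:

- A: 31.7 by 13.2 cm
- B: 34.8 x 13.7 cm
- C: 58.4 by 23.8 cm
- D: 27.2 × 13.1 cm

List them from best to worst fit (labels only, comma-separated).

A: 31.7/13.2 ≈ 2.402 → |2.402 − 2.414| = 0.012
B: 34.8/13.7 ≈ 2.540 → |2.540 − 2.414| = 0.126
C: 58.4/23.8 ≈ 2.454 → |2.454 − 2.414| = 0.040
D: 27.2/13.1 ≈ 2.076 → |2.076 − 2.414| = 0.338

A, C, B, D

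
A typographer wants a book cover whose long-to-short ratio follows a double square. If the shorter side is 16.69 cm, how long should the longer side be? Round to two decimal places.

33.38 cm

2:1 = 2.00000.
Longer side = 16.69 × 2.00000 ≈ 33.3800 → 33.38 cm.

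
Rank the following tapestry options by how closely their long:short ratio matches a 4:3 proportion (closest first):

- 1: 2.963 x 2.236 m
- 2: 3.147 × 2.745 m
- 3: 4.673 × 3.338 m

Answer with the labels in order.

1, 3, 2

Ratios: 1 = 2.963 / 2.236 ≈ 1.325; 2 = 3.147 / 2.745 ≈ 1.146; 3 = 4.673 / 3.338 ≈ 1.400.
|Δ from 1.333|: 1 0.008; 2 0.187; 3 0.067.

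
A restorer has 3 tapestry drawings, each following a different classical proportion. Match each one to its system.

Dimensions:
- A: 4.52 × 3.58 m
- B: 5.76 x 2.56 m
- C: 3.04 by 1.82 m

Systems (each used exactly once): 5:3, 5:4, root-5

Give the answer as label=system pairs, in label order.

Ratios: A ≈ 1.263; B ≈ 2.250; C ≈ 1.670.
Targets: 5:3 ≈ 1.667; 5:4 ≈ 1.250; root-5 ≈ 2.236.

A=5:4, B=root-5, C=5:3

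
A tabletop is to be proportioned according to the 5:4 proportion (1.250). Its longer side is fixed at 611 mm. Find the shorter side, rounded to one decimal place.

5:4 = 1.25000.
Shorter side = 611 ÷ 1.25000 ≈ 488.800 → 488.8 mm.

488.8 mm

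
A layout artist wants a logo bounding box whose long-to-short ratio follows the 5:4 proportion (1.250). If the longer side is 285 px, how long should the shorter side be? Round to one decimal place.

228.0 px

5:4 = 1.25000.
Shorter side = 285 ÷ 1.25000 ≈ 228.000 → 228.0 px.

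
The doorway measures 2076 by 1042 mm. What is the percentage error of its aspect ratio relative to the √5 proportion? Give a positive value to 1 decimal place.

Ratio = 2076 / 1042 ≈ 1.9923.
Ideal root-5 ≈ 2.2361. |1.9923 − 2.2361| / 2.2361 ≈ 10.90% → 10.9%.

10.9%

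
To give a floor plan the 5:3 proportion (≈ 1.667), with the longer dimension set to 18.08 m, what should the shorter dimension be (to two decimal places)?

10.85 m

5:3 ≈ 1.66667.
Shorter side = 18.08 ÷ 1.66667 ≈ 10.8480 → 10.85 m.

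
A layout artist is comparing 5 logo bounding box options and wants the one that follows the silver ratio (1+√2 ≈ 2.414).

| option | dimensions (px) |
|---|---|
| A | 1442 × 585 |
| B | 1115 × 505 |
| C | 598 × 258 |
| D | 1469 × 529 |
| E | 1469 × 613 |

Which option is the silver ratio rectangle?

E

Ratios (long/short): A ≈ 2.465; B ≈ 2.208; C ≈ 2.318; D ≈ 2.777; E ≈ 2.396.
silver ratio ≈ 2.414; option E is nearest (Δ 0.018).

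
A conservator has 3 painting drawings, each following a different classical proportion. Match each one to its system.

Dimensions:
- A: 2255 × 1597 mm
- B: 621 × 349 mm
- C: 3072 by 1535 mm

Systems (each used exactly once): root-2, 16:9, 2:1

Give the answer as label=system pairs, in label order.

Ratios: A ≈ 1.412; B ≈ 1.779; C ≈ 2.001.
Targets: root-2 ≈ 1.414; 16:9 ≈ 1.778; 2:1 ≈ 2.000.

A=root-2, B=16:9, C=2:1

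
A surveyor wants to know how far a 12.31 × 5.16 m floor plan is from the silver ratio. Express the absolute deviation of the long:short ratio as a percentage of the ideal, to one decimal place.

Ratio = 12.31 / 5.16 ≈ 2.3857.
Ideal silver ratio ≈ 2.4142. |2.3857 − 2.4142| / 2.4142 ≈ 1.18% → 1.2%.

1.2%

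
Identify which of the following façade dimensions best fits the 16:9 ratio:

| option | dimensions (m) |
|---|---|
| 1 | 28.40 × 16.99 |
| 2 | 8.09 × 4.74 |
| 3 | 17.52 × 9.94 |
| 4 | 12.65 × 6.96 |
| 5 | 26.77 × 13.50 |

Target 16:9 ≈ 1.778.
1: 1.672 (Δ0.106)  2: 1.707 (Δ0.071)  3: 1.763 (Δ0.015)  4: 1.818 (Δ0.040)  5: 1.983 (Δ0.205)

3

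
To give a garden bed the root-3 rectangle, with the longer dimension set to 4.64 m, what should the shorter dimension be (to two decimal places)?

2.68 m

root-3 ≈ 1.73205.
Shorter side = 4.64 ÷ 1.73205 ≈ 2.6789 → 2.68 m.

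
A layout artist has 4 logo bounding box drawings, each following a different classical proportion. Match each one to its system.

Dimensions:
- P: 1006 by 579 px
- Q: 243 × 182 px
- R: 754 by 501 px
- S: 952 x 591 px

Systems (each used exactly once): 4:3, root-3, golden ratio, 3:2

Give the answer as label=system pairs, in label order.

P=root-3, Q=4:3, R=3:2, S=golden ratio

Ratios: P ≈ 1.737; Q ≈ 1.335; R ≈ 1.505; S ≈ 1.611.
Targets: 4:3 ≈ 1.333; root-3 ≈ 1.732; golden ratio ≈ 1.618; 3:2 ≈ 1.500.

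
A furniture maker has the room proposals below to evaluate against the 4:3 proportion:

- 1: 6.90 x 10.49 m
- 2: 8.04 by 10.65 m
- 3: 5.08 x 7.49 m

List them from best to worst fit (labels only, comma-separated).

Ratios: 1 = 10.49 / 6.90 ≈ 1.520; 2 = 10.65 / 8.04 ≈ 1.325; 3 = 7.49 / 5.08 ≈ 1.474.
|Δ from 1.333|: 1 0.187; 2 0.008; 3 0.141.

2, 3, 1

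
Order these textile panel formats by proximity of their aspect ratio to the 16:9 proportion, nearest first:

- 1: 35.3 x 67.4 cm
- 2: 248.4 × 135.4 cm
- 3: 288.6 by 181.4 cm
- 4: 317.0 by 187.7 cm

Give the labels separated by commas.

Ratios: 1 = 67.4 / 35.3 ≈ 1.909; 2 = 248.4 / 135.4 ≈ 1.835; 3 = 288.6 / 181.4 ≈ 1.591; 4 = 317.0 / 187.7 ≈ 1.689.
|Δ from 1.778|: 1 0.131; 2 0.057; 3 0.187; 4 0.089.

2, 4, 1, 3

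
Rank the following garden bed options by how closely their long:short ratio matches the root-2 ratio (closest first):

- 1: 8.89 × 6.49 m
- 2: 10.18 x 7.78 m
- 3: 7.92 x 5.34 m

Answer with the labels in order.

1, 3, 2

1: 8.89/6.49 ≈ 1.370 → |1.370 − 1.414| = 0.044
2: 10.18/7.78 ≈ 1.308 → |1.308 − 1.414| = 0.106
3: 7.92/5.34 ≈ 1.483 → |1.483 − 1.414| = 0.069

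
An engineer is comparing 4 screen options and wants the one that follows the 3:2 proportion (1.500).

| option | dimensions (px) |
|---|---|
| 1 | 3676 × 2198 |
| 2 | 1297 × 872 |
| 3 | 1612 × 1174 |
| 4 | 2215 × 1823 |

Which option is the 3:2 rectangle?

Target 3:2 ≈ 1.500.
1: 1.672 (Δ0.172)  2: 1.487 (Δ0.013)  3: 1.373 (Δ0.127)  4: 1.215 (Δ0.285)

2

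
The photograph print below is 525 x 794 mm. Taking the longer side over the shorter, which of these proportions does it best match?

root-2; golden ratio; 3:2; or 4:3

Ratio = 794 / 525 ≈ 1.512.
Distances: root-2 1.414 (Δ 0.098); golden ratio 1.618 (Δ 0.106); 3:2 1.500 (Δ 0.012); 4:3 1.333 (Δ 0.179).

3:2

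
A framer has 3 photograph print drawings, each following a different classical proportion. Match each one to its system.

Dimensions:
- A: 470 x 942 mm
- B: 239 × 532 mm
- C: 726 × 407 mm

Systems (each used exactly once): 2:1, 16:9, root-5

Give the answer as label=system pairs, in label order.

A=2:1, B=root-5, C=16:9

A = 942/470 ≈ 2.004 → 2:1 (2.000)
B = 532/239 ≈ 2.226 → root-5 (2.236)
C = 726/407 ≈ 1.784 → 16:9 (1.778)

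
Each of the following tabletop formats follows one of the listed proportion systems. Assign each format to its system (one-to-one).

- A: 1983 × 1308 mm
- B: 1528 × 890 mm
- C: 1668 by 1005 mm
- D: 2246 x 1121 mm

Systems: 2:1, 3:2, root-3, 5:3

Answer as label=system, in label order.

A=3:2, B=root-3, C=5:3, D=2:1

Ratios: A ≈ 1.516; B ≈ 1.717; C ≈ 1.660; D ≈ 2.004.
Targets: 2:1 ≈ 2.000; 3:2 ≈ 1.500; root-3 ≈ 1.732; 5:3 ≈ 1.667.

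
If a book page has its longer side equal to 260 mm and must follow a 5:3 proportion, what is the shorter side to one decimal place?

5:3 ≈ 1.66667.
Shorter side = 260 ÷ 1.66667 ≈ 156.000 → 156.0 mm.

156.0 mm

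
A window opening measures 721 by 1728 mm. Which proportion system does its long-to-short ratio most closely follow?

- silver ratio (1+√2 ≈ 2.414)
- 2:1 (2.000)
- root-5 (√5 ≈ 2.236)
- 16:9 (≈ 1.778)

silver ratio

Ratio = 1728 / 721 ≈ 2.397.
Distances: silver ratio 2.414 (Δ 0.017); 2:1 2.000 (Δ 0.397); root-5 2.236 (Δ 0.161); 16:9 1.778 (Δ 0.619).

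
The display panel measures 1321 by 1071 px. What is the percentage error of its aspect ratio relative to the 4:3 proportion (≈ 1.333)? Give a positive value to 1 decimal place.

Ratio = 1321 / 1071 ≈ 1.2334.
Ideal 4:3 ≈ 1.3333. |1.2334 − 1.3333| / 1.3333 ≈ 7.49% → 7.5%.

7.5%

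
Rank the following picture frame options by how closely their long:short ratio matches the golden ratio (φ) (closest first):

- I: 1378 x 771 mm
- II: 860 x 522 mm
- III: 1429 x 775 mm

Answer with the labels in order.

II, I, III

I: 1378/771 ≈ 1.787 → |1.787 − 1.618| = 0.169
II: 860/522 ≈ 1.648 → |1.648 − 1.618| = 0.030
III: 1429/775 ≈ 1.844 → |1.844 − 1.618| = 0.226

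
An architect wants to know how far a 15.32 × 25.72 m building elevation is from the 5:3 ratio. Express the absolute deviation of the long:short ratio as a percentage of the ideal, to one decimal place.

0.7%

Ratio = 25.72 / 15.32 ≈ 1.6789.
Ideal 5:3 ≈ 1.6667. |1.6789 − 1.6667| / 1.6667 ≈ 0.73% → 0.7%.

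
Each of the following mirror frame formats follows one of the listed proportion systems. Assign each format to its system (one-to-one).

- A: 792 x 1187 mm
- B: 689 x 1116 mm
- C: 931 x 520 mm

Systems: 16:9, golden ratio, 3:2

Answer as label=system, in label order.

A=3:2, B=golden ratio, C=16:9

A = 1187/792 ≈ 1.499 → 3:2 (1.500)
B = 1116/689 ≈ 1.620 → golden ratio (1.618)
C = 931/520 ≈ 1.790 → 16:9 (1.778)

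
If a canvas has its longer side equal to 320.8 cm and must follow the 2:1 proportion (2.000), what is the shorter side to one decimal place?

160.4 cm

2:1 = 2.00000.
Shorter side = 320.8 ÷ 2.00000 ≈ 160.400 → 160.4 cm.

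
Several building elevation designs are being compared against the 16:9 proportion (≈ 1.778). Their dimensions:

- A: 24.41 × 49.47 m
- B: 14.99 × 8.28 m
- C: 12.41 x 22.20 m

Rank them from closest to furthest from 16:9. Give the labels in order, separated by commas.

A: 49.47/24.41 ≈ 2.027 → |2.027 − 1.778| = 0.249
B: 14.99/8.28 ≈ 1.810 → |1.810 − 1.778| = 0.032
C: 22.20/12.41 ≈ 1.789 → |1.789 − 1.778| = 0.011

C, B, A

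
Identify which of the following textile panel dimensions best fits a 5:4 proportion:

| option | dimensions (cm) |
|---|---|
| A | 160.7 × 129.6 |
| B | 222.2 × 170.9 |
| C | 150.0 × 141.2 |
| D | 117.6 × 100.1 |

Target 5:4 ≈ 1.250.
A: 1.240 (Δ0.010)  B: 1.300 (Δ0.050)  C: 1.062 (Δ0.188)  D: 1.175 (Δ0.075)

A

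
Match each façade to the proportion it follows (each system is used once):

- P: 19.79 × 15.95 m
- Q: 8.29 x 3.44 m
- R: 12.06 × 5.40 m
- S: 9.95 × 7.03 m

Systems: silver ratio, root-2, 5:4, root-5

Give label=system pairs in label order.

P=5:4, Q=silver ratio, R=root-5, S=root-2

Ratios: P ≈ 1.241; Q ≈ 2.410; R ≈ 2.233; S ≈ 1.415.
Targets: silver ratio ≈ 2.414; root-2 ≈ 1.414; 5:4 ≈ 1.250; root-5 ≈ 2.236.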